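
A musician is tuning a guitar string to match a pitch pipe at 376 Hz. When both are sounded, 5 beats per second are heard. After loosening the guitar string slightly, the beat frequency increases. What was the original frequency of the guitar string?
371 Hz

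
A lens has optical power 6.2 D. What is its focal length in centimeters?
f = 1/P = 16.13 cm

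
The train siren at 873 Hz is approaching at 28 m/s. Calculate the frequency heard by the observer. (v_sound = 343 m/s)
f_obs = f·v/(v − v_s) = 950.6 Hz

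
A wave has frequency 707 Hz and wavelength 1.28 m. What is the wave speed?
v = fλ = 905 m/s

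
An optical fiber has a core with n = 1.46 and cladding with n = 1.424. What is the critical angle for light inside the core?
θc = arcsin(n_cladding/n_core) = 77.25°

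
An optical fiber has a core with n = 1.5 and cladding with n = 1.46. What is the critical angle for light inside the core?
θc = arcsin(n_cladding/n_core) = 76.74°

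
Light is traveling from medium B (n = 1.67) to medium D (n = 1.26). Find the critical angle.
θc = arcsin(n₂/n₁) = 48.98°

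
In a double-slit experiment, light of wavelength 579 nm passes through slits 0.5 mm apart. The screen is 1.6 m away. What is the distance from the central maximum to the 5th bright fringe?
y = mλL/d = 9.264 mm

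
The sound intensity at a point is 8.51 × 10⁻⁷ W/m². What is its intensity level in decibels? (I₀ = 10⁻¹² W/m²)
β = 10·log₁₀(I/I₀) = 59.3 dB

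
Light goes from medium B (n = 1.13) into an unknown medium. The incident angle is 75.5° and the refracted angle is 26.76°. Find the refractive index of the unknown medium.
n₂ = n₁·sin θ₁ / sin θ₂ = 2.43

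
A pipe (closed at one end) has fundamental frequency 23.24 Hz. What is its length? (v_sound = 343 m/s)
L = v/(4f₁) = 3.69 m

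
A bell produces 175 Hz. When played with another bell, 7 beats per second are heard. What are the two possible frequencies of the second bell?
f₂ = 175 ± 7 Hz → 182 Hz or 168 Hz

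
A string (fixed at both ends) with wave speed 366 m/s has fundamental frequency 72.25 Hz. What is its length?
L = v/(2f₁) = 2.533 m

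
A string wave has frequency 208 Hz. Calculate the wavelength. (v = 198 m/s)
λ = v/f = 0.9519 m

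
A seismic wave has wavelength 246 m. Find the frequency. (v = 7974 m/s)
f = v/λ = 32.41 Hz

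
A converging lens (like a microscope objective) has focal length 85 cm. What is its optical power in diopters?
P = 1/f = 1.176 D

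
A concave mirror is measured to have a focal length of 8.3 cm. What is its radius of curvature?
R = 2|f| = 16.6 cm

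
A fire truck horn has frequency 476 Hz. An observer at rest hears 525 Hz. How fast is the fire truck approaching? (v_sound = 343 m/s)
v_s = v·(1 − f/f_obs) = 32.01 m/s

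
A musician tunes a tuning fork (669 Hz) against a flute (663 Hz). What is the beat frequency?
6 Hz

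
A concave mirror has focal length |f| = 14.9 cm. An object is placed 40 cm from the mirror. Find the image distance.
f = +14.9 cm (concave); 1/di = 1/f − 1/do → di = 23.75 cm (real image, in front of mirror)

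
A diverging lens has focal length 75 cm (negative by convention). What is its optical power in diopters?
P = 1/f = -1.333 D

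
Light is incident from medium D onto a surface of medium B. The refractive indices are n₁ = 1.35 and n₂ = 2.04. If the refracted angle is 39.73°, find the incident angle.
sin θ₁ = (n₂/n₁)·sin θ₂ → θ₁ = 74.98°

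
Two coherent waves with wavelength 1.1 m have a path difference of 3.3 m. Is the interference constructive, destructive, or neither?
constructive — path difference = 3λ, a whole number of wavelengths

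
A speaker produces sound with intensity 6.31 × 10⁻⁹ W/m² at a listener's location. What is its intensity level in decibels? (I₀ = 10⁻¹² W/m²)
β = 10·log₁₀(I/I₀) = 38 dB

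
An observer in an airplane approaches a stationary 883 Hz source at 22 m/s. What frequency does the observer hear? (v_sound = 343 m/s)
f_obs = f·(v + v_o)/v = 939.6 Hz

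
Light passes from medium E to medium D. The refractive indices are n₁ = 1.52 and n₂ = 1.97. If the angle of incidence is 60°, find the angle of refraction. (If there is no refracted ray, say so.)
sin θ₂ = (n₁/n₂)·sin θ₁ = 0.6682 → θ₂ = 41.93°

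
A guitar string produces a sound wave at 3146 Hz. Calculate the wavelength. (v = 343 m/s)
λ = v/f = 0.109 m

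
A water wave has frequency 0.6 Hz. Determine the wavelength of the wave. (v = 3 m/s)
λ = v/f = 5 m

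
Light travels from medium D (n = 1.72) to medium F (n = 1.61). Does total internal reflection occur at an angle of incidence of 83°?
θc = arcsin(n₂/n₁) = 69.4°; 83° > θc, so yes — total internal reflection.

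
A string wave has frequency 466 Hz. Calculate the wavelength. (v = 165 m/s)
λ = v/f = 0.3541 m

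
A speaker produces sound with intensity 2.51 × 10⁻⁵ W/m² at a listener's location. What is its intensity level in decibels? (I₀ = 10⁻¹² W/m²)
β = 10·log₁₀(I/I₀) = 74 dB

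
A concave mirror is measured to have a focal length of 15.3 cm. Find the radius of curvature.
R = 2|f| = 30.6 cm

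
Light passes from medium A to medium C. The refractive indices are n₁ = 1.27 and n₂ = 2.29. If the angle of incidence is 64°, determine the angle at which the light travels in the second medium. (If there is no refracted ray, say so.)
sin θ₂ = (n₁/n₂)·sin θ₁ = 0.4985 → θ₂ = 29.9°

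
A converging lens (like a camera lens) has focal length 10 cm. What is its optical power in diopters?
P = 1/f = 10 D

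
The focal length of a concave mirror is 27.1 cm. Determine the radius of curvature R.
R = 2|f| = 54.2 cm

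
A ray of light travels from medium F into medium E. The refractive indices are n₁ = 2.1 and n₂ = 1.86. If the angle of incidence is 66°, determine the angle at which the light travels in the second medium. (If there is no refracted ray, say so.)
sin θ₂ = (n₁/n₂)·sin θ₁ = 1.031 > 1, so there is no refracted ray — the light undergoes total internal reflection.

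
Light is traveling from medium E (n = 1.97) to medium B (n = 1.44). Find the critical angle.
θc = arcsin(n₂/n₁) = 46.97°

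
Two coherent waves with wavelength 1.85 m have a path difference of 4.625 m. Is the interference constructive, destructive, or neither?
destructive — path difference = 2.5λ, an odd multiple of λ/2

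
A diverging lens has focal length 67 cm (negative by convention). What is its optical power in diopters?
P = 1/f = -1.493 D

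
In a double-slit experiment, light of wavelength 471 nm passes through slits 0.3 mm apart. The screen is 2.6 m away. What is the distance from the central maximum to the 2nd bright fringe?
y = mλL/d = 8.164 mm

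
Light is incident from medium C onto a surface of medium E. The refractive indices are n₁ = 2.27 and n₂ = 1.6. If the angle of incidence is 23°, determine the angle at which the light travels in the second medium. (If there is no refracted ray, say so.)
sin θ₂ = (n₁/n₂)·sin θ₁ = 0.5543 → θ₂ = 33.67°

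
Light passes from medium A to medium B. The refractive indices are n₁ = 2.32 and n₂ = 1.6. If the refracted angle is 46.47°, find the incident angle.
sin θ₁ = (n₂/n₁)·sin θ₂ → θ₁ = 30°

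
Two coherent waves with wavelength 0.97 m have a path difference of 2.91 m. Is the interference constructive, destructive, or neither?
constructive — path difference = 3λ, a whole number of wavelengths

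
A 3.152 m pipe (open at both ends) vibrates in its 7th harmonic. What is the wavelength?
λₙ = 2L/n = 0.9006 m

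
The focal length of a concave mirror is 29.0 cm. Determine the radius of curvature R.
R = 2|f| = 58 cm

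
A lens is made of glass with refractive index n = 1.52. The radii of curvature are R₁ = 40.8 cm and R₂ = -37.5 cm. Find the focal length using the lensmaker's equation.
1/f = (n − 1)(1/R₁ − 1/R₂) → f = 37.58 cm (converging lens)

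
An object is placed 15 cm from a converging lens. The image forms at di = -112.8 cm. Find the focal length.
1/f = 1/do + 1/di → f = 17.3 cm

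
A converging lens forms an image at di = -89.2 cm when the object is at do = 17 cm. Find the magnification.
M = −di/do = 5.247 (upright image)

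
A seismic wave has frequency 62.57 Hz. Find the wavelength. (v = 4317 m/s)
λ = v/f = 68.99 m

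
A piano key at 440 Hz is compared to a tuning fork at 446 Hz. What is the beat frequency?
6 Hz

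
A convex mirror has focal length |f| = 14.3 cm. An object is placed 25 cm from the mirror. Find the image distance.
f = −14.3 cm (convex); 1/di = 1/f − 1/do → di = -9.097 cm (virtual image, behind mirror)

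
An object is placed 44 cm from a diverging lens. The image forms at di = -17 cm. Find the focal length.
1/f = 1/do + 1/di → f = -27.7 cm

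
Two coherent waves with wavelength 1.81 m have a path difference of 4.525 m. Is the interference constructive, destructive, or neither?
destructive — path difference = 2.5λ, an odd multiple of λ/2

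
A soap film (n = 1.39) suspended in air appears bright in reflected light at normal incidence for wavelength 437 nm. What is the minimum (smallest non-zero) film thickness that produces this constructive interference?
2nt = (m − ½)λ with m = 1 → t = (m − ½)λ/(2n) = 78.6 nm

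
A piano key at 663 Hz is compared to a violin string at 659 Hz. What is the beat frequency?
4 Hz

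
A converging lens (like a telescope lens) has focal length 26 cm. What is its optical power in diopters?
P = 1/f = 3.846 D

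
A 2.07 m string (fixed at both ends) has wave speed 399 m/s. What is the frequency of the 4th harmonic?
fₙ = nv/(2L) = 385.5 Hz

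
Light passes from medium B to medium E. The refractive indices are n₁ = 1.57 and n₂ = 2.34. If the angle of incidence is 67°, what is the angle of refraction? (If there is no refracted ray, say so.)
sin θ₂ = (n₁/n₂)·sin θ₁ = 0.6176 → θ₂ = 38.14°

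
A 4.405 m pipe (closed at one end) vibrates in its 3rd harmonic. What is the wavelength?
λₙ = 4L/n = 5.873 m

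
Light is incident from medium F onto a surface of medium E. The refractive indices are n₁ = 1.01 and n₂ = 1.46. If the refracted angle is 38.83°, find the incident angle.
sin θ₁ = (n₂/n₁)·sin θ₂ → θ₁ = 65.01°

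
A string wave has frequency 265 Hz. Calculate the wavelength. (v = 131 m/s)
λ = v/f = 0.4943 m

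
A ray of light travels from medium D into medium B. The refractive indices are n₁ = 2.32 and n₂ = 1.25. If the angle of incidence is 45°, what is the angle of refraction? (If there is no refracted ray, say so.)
sin θ₂ = (n₁/n₂)·sin θ₁ = 1.312 > 1, so there is no refracted ray — the light undergoes total internal reflection.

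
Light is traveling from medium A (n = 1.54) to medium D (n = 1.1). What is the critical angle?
θc = arcsin(n₂/n₁) = 45.58°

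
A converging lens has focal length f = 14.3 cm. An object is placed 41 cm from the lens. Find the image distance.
1/di = 1/f − 1/do → di = 21.96 cm (real image)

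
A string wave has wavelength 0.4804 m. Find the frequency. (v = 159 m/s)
f = v/λ = 331 Hz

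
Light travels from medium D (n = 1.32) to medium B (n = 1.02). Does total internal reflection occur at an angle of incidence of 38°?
θc = arcsin(n₂/n₁) = 50.6°; 38° < θc, so no — the ray refracts.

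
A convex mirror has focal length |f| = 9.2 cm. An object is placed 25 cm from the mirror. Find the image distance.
f = −9.2 cm (convex); 1/di = 1/f − 1/do → di = -6.725 cm (virtual image, behind mirror)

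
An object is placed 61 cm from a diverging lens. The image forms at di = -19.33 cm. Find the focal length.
1/f = 1/do + 1/di → f = -28.3 cm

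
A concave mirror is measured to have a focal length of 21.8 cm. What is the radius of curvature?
R = 2|f| = 43.6 cm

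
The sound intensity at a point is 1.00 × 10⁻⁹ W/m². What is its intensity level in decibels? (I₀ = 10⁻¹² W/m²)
β = 10·log₁₀(I/I₀) = 30 dB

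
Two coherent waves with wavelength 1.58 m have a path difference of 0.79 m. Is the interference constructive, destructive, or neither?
destructive — path difference = 0.5λ, an odd multiple of λ/2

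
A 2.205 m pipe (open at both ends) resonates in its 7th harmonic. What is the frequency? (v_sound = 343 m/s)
fₙ = nv/(2L) = 544.4 Hz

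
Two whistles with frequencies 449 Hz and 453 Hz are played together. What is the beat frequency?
4 Hz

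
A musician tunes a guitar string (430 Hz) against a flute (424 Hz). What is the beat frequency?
6 Hz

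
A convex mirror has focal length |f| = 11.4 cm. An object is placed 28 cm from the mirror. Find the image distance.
f = −11.4 cm (convex); 1/di = 1/f − 1/do → di = -8.102 cm (virtual image, behind mirror)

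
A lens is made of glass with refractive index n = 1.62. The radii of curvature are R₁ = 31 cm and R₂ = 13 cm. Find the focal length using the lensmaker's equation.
1/f = (n − 1)(1/R₁ − 1/R₂) → f = -36.11 cm (diverging lens)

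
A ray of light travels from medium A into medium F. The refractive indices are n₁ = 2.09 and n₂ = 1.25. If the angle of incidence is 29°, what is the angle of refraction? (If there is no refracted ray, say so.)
sin θ₂ = (n₁/n₂)·sin θ₁ = 0.8106 → θ₂ = 54.15°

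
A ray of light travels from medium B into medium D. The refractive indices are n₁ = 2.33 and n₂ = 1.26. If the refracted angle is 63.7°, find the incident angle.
sin θ₁ = (n₂/n₁)·sin θ₂ → θ₁ = 29°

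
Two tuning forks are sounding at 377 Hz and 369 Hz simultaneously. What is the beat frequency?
8 Hz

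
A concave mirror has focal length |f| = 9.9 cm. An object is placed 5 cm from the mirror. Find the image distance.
f = +9.9 cm (concave); 1/di = 1/f − 1/do → di = -10.1 cm (virtual image, behind mirror)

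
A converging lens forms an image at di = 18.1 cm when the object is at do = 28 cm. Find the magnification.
M = −di/do = -0.6464 (inverted image)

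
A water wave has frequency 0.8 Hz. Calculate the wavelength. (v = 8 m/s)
λ = v/f = 10 m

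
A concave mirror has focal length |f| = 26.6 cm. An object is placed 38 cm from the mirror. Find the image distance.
f = +26.6 cm (concave); 1/di = 1/f − 1/do → di = 88.67 cm (real image, in front of mirror)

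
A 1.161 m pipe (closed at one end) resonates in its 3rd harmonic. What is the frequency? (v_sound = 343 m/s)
fₙ = nv/(4L) = 221.6 Hz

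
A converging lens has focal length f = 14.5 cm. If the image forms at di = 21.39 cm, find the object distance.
1/do = 1/f − 1/di → do = 45.02 cm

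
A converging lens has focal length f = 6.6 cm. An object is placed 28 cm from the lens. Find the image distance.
1/di = 1/f − 1/do → di = 8.636 cm (real image)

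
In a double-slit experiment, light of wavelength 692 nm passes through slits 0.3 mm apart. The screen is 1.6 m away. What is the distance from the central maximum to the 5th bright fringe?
y = mλL/d = 18.45 mm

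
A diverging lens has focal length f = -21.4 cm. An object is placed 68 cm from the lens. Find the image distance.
1/di = 1/f − 1/do → di = -16.28 cm (virtual image)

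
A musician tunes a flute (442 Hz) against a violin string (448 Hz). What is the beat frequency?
6 Hz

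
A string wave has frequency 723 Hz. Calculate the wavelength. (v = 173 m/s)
λ = v/f = 0.2393 m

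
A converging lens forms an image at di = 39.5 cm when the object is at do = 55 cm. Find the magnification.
M = −di/do = -0.7182 (inverted image)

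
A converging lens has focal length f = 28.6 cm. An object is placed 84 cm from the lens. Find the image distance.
1/di = 1/f − 1/do → di = 43.36 cm (real image)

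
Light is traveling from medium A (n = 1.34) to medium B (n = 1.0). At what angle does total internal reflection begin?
θc = arcsin(n₂/n₁) = 48.27°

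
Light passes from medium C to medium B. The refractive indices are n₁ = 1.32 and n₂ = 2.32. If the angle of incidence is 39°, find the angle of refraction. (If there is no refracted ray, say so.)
sin θ₂ = (n₁/n₂)·sin θ₁ = 0.3581 → θ₂ = 20.98°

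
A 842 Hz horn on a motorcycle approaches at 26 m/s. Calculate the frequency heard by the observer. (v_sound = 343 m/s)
f_obs = f·v/(v − v_s) = 911.1 Hz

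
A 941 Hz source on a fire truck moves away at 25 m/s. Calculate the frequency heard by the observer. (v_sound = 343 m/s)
f_obs = f·v/(v + v_s) = 877.1 Hz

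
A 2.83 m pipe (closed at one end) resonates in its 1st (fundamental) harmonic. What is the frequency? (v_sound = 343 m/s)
fₙ = nv/(4L) = 30.3 Hz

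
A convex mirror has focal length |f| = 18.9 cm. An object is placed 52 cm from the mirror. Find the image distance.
f = −18.9 cm (convex); 1/di = 1/f − 1/do → di = -13.86 cm (virtual image, behind mirror)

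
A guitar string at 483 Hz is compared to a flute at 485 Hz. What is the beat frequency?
2 Hz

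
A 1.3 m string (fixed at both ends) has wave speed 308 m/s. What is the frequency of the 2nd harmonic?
fₙ = nv/(2L) = 236.9 Hz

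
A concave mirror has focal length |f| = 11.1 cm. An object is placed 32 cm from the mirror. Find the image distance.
f = +11.1 cm (concave); 1/di = 1/f − 1/do → di = 17 cm (real image, in front of mirror)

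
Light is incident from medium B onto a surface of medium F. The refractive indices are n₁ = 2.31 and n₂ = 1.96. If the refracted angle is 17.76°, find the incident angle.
sin θ₁ = (n₂/n₁)·sin θ₂ → θ₁ = 15°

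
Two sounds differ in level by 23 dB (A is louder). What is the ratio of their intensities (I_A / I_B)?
I_A/I_B = 10^(Δβ/10) = 199.5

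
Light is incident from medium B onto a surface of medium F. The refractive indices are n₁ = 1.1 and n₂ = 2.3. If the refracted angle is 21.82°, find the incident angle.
sin θ₁ = (n₂/n₁)·sin θ₂ → θ₁ = 51°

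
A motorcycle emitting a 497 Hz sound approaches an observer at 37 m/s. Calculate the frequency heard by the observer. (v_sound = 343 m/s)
f_obs = f·v/(v − v_s) = 557.1 Hz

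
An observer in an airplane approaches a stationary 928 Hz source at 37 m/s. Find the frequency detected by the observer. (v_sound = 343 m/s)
f_obs = f·(v + v_o)/v = 1028 Hz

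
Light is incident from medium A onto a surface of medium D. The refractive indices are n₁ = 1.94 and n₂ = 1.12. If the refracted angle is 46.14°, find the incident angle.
sin θ₁ = (n₂/n₁)·sin θ₂ → θ₁ = 24.6°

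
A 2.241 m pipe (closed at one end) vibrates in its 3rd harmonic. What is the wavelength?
λₙ = 4L/n = 2.988 m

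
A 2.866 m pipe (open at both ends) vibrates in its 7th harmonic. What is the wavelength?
λₙ = 2L/n = 0.8189 m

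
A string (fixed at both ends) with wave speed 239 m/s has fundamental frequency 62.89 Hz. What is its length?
L = v/(2f₁) = 1.9 m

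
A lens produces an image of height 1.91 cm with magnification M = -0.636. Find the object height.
ho = |hi|/|M| = 3.003 cm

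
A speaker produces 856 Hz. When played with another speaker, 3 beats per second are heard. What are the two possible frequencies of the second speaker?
f₂ = 856 ± 3 Hz → 859 Hz or 853 Hz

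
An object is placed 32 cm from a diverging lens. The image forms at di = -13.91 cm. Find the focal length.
1/f = 1/do + 1/di → f = -24.61 cm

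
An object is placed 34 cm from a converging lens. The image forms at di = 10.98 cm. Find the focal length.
1/f = 1/do + 1/di → f = 8.3 cm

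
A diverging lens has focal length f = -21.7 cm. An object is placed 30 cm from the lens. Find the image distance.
1/di = 1/f − 1/do → di = -12.59 cm (virtual image)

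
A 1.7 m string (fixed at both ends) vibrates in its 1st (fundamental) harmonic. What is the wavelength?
λₙ = 2L/n = 3.4 m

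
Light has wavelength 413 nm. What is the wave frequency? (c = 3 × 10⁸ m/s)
f = c/λ = 7.264 × 10¹⁴ Hz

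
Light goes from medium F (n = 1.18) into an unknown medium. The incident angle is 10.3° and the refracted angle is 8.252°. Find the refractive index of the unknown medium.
n₂ = n₁·sin θ₁ / sin θ₂ = 1.47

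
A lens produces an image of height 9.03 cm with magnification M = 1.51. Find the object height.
ho = |hi|/|M| = 5.98 cm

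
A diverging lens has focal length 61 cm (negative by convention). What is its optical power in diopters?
P = 1/f = -1.639 D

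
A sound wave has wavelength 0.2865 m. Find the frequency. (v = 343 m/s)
f = v/λ = 1197 Hz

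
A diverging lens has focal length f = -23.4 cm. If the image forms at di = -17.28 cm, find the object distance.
1/do = 1/f − 1/di → do = 66.07 cm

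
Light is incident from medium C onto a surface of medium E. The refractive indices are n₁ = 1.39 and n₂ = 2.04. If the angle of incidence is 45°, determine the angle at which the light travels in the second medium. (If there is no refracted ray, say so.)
sin θ₂ = (n₁/n₂)·sin θ₁ = 0.4818 → θ₂ = 28.8°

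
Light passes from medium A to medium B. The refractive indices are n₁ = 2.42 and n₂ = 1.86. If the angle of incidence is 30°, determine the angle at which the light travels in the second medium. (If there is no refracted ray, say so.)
sin θ₂ = (n₁/n₂)·sin θ₁ = 0.6505 → θ₂ = 40.58°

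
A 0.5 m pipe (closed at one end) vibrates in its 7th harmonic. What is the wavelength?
λₙ = 4L/n = 0.2857 m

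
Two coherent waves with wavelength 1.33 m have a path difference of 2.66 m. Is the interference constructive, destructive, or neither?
constructive — path difference = 2λ, a whole number of wavelengths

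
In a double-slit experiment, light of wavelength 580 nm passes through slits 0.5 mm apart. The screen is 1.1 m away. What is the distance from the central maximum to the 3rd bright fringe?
y = mλL/d = 3.828 mm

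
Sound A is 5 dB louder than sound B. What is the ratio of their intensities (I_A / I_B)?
I_A/I_B = 10^(Δβ/10) = 3.162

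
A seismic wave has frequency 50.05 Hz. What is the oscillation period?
T = 1/f = 0.01998 s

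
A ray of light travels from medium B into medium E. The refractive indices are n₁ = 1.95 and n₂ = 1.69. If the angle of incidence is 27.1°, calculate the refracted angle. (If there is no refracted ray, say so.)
sin θ₂ = (n₁/n₂)·sin θ₁ = 0.5256 → θ₂ = 31.71°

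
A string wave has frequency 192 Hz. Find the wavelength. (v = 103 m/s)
λ = v/f = 0.5365 m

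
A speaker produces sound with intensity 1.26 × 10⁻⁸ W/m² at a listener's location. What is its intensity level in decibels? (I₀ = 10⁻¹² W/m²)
β = 10·log₁₀(I/I₀) = 41 dB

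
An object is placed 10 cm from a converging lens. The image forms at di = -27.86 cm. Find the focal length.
1/f = 1/do + 1/di → f = 15.6 cm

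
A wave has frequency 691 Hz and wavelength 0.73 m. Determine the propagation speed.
v = fλ = 504.4 m/s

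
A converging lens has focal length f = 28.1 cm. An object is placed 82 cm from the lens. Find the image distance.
1/di = 1/f − 1/do → di = 42.75 cm (real image)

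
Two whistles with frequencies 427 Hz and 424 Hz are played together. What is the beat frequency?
3 Hz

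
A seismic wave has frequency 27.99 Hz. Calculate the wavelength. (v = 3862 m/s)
λ = v/f = 138 m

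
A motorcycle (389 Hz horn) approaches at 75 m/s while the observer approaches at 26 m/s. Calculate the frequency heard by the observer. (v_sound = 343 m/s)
f_obs = f·(v + v_o)/(v − v_s) = 535.6 Hz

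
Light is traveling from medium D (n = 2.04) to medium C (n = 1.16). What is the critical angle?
θc = arcsin(n₂/n₁) = 34.65°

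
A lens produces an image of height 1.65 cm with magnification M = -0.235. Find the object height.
ho = |hi|/|M| = 7.021 cm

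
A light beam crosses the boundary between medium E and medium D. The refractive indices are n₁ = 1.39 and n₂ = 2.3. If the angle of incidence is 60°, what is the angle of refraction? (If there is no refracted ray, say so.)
sin θ₂ = (n₁/n₂)·sin θ₁ = 0.5234 → θ₂ = 31.56°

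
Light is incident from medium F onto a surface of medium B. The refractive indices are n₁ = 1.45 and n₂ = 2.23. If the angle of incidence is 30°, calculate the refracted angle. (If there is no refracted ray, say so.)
sin θ₂ = (n₁/n₂)·sin θ₁ = 0.3251 → θ₂ = 18.97°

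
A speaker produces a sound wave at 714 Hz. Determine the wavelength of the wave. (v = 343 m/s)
λ = v/f = 0.4804 m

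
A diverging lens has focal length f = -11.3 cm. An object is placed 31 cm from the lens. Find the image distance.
1/di = 1/f − 1/do → di = -8.281 cm (virtual image)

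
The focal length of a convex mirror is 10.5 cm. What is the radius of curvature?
R = 2|f| = 21 cm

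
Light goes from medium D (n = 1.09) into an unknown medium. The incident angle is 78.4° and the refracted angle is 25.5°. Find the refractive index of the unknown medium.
n₂ = n₁·sin θ₁ / sin θ₂ = 2.48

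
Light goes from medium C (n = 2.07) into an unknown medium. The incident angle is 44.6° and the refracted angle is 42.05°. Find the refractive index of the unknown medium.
n₂ = n₁·sin θ₁ / sin θ₂ = 2.17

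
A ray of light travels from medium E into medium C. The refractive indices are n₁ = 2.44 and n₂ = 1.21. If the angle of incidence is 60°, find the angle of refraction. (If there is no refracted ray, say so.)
sin θ₂ = (n₁/n₂)·sin θ₁ = 1.746 > 1, so there is no refracted ray — the light undergoes total internal reflection.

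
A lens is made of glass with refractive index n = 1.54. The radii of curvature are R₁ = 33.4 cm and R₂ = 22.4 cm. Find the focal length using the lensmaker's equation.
1/f = (n − 1)(1/R₁ − 1/R₂) → f = -126 cm (diverging lens)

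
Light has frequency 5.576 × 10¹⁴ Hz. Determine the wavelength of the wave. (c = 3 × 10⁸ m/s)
λ = c/f = 538 nm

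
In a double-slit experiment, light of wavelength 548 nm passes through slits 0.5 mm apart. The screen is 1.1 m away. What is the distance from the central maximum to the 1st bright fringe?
y = mλL/d = 1.206 mm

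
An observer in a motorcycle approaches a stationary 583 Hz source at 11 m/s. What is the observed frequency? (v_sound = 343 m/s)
f_obs = f·(v + v_o)/v = 601.7 Hz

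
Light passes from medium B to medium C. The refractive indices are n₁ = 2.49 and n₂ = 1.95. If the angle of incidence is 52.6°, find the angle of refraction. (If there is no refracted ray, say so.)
sin θ₂ = (n₁/n₂)·sin θ₁ = 1.014 > 1, so there is no refracted ray — the light undergoes total internal reflection.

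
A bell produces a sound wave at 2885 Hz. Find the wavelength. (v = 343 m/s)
λ = v/f = 0.1189 m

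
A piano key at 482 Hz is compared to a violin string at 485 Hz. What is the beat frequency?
3 Hz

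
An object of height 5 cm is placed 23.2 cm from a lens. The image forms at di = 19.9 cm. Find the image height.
hi = (-di/do) × ho = -4.289 cm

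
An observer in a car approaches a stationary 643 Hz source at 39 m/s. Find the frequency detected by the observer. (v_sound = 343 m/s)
f_obs = f·(v + v_o)/v = 716.1 Hz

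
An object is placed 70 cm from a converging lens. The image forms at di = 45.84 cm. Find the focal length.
1/f = 1/do + 1/di → f = 27.7 cm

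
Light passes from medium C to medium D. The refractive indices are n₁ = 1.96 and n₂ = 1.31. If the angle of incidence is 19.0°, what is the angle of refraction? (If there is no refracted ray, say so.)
sin θ₂ = (n₁/n₂)·sin θ₁ = 0.4871 → θ₂ = 29.15°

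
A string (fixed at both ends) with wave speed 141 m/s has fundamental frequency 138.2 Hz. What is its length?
L = v/(2f₁) = 0.5101 m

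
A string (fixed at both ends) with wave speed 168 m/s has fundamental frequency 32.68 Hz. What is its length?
L = v/(2f₁) = 2.57 m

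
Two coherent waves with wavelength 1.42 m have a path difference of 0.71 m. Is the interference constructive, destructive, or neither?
destructive — path difference = 0.5λ, an odd multiple of λ/2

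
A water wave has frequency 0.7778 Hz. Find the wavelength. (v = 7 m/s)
λ = v/f = 9 m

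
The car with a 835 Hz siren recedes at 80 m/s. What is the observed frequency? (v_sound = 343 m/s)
f_obs = f·v/(v + v_s) = 677.1 Hz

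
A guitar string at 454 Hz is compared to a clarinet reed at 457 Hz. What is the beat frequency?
3 Hz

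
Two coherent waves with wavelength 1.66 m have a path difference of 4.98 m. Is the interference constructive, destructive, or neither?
constructive — path difference = 3λ, a whole number of wavelengths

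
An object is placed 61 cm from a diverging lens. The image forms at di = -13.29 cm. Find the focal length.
1/f = 1/do + 1/di → f = -16.99 cm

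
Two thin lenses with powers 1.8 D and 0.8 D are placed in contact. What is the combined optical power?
P_total = P₁ + P₂ = 2.6 D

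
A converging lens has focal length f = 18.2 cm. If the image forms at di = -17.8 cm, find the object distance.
1/do = 1/f − 1/di → do = 8.999 cm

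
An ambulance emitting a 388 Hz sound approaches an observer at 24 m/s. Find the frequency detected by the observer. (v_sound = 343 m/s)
f_obs = f·v/(v − v_s) = 417.2 Hz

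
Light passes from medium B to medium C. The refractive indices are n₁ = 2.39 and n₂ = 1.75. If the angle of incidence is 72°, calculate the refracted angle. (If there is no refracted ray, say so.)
sin θ₂ = (n₁/n₂)·sin θ₁ = 1.299 > 1, so there is no refracted ray — the light undergoes total internal reflection.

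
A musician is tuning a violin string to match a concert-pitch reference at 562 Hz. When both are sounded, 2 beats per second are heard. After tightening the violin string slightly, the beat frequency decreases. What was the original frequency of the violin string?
560 Hz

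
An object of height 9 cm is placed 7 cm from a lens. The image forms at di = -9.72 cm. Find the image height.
hi = (-di/do) × ho = 12.5 cm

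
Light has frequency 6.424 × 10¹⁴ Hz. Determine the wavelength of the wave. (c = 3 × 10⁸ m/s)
λ = c/f = 467 nm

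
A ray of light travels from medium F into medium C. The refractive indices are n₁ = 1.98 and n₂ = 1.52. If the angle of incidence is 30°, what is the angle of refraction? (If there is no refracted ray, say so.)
sin θ₂ = (n₁/n₂)·sin θ₁ = 0.6513 → θ₂ = 40.64°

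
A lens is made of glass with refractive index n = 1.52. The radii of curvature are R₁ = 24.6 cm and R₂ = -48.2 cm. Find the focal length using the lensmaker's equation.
1/f = (n − 1)(1/R₁ − 1/R₂) → f = 31.32 cm (converging lens)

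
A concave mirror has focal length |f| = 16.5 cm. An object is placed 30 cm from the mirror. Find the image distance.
f = +16.5 cm (concave); 1/di = 1/f − 1/do → di = 36.67 cm (real image, in front of mirror)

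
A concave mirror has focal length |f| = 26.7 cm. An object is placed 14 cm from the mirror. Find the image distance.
f = +26.7 cm (concave); 1/di = 1/f − 1/do → di = -29.43 cm (virtual image, behind mirror)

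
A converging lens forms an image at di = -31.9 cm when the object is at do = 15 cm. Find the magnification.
M = −di/do = 2.127 (upright image)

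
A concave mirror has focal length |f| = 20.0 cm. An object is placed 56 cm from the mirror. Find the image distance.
f = +20.0 cm (concave); 1/di = 1/f − 1/do → di = 31.11 cm (real image, in front of mirror)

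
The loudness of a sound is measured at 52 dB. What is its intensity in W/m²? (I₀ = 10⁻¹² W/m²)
I = I₀·10^(β/10) = 1.58 × 10⁻⁷ W/m²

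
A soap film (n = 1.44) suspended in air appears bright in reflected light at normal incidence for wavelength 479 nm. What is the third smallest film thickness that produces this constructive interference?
2nt = (m − ½)λ with m = 3 → t = (m − ½)λ/(2n) = 415.8 nm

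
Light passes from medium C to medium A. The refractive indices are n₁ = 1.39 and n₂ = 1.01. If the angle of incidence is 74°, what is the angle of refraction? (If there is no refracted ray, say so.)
sin θ₂ = (n₁/n₂)·sin θ₁ = 1.323 > 1, so there is no refracted ray — the light undergoes total internal reflection.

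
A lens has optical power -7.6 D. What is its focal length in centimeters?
f = 1/P = -13.16 cm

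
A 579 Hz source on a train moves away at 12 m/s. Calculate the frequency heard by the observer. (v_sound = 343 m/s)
f_obs = f·v/(v + v_s) = 559.4 Hz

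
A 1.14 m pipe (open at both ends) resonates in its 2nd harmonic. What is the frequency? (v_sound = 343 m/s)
fₙ = nv/(2L) = 300.9 Hz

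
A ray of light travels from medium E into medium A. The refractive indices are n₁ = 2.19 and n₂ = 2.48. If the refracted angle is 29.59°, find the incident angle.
sin θ₁ = (n₂/n₁)·sin θ₂ → θ₁ = 34°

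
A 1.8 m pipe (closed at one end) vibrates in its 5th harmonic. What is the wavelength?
λₙ = 4L/n = 1.44 m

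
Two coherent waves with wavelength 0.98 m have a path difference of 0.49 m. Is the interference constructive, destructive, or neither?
destructive — path difference = 0.5λ, an odd multiple of λ/2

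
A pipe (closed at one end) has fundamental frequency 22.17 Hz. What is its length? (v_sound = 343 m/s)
L = v/(4f₁) = 3.868 m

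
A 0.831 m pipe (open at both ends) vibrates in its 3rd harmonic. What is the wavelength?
λₙ = 2L/n = 0.554 m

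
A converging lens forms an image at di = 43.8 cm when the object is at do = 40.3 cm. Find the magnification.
M = −di/do = -1.087 (inverted image)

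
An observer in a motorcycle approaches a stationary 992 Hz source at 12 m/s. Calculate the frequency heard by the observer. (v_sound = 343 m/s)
f_obs = f·(v + v_o)/v = 1027 Hz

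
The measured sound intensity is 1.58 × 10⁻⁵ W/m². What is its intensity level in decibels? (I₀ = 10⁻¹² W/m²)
β = 10·log₁₀(I/I₀) = 71.99 dB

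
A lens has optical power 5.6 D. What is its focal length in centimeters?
f = 1/P = 17.86 cm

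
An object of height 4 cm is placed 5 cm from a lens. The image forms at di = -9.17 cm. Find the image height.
hi = (-di/do) × ho = 7.336 cm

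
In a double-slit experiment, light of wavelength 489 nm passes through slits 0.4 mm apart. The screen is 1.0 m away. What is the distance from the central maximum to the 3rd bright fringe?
y = mλL/d = 3.667 mm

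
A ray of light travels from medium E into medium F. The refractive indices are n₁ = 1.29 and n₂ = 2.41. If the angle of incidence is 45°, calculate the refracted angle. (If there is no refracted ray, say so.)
sin θ₂ = (n₁/n₂)·sin θ₁ = 0.3785 → θ₂ = 22.24°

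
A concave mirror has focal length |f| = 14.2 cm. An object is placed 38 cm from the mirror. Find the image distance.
f = +14.2 cm (concave); 1/di = 1/f − 1/do → di = 22.67 cm (real image, in front of mirror)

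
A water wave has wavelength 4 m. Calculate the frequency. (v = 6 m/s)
f = v/λ = 1.5 Hz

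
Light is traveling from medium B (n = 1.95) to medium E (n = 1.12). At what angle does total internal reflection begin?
θc = arcsin(n₂/n₁) = 35.05°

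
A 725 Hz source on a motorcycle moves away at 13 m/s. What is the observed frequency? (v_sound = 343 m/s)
f_obs = f·v/(v + v_s) = 698.5 Hz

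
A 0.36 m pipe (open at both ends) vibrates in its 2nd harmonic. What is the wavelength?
λₙ = 2L/n = 0.36 m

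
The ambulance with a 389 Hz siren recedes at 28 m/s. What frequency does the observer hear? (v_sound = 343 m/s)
f_obs = f·v/(v + v_s) = 359.6 Hz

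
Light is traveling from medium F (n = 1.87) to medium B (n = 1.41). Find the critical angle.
θc = arcsin(n₂/n₁) = 48.94°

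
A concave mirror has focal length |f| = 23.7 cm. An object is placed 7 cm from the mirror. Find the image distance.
f = +23.7 cm (concave); 1/di = 1/f − 1/do → di = -9.934 cm (virtual image, behind mirror)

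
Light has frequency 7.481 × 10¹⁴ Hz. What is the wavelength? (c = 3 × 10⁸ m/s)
λ = c/f = 401 nm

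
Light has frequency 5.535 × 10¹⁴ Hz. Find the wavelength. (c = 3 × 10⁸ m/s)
λ = c/f = 542 nm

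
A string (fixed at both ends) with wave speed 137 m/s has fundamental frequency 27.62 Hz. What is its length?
L = v/(2f₁) = 2.48 m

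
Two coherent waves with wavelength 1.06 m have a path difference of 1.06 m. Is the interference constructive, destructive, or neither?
constructive — path difference = 1λ, a whole number of wavelengths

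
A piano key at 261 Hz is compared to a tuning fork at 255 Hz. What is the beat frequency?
6 Hz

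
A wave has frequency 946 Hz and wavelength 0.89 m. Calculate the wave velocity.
v = fλ = 841.9 m/s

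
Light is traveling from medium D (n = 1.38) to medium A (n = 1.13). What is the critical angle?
θc = arcsin(n₂/n₁) = 54.97°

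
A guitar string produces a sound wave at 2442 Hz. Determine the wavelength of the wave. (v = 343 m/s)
λ = v/f = 0.1405 m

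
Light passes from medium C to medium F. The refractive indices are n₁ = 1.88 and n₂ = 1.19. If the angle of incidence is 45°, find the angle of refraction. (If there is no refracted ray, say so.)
sin θ₂ = (n₁/n₂)·sin θ₁ = 1.117 > 1, so there is no refracted ray — the light undergoes total internal reflection.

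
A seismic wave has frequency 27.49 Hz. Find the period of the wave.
T = 1/f = 0.03638 s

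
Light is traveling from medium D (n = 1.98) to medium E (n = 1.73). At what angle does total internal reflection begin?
θc = arcsin(n₂/n₁) = 60.9°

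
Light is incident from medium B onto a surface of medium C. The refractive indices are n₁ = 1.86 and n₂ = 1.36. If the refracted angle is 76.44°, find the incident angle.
sin θ₁ = (n₂/n₁)·sin θ₂ → θ₁ = 45.3°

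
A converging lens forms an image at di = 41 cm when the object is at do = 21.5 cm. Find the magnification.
M = −di/do = -1.907 (inverted image)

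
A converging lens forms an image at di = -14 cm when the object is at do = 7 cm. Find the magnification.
M = −di/do = 2 (upright image)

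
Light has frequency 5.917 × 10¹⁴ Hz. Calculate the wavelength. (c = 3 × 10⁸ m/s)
λ = c/f = 507 nm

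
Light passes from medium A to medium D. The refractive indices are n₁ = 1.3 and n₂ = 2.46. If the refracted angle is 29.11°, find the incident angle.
sin θ₁ = (n₂/n₁)·sin θ₂ → θ₁ = 67.01°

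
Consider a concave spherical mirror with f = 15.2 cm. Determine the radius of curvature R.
R = 2|f| = 30.4 cm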